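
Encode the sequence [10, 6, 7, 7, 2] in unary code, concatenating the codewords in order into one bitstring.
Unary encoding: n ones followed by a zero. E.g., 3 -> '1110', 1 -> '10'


Encode each number as n ones followed by a terminating 0:
  10 -> 11111111110 (11 bits)
  6 -> 1111110 (7 bits)
  7 -> 11111110 (8 bits)
  7 -> 11111110 (8 bits)
  2 -> 110 (3 bits)
Total length = 11 + 7 + 8 + 8 + 3 = 37 bits.

Unary([10, 6, 7, 7, 2]) = 1111111111011111101111111011111110110 (37 bits)


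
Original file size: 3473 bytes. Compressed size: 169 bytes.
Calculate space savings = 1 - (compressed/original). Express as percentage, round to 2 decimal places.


ratio = compressed/original = 169/3473 = 0.048661
savings = 1 - ratio = 1 - 0.048661 = 0.951339
as a percentage: 0.951339 * 100 = 95.13%

Space savings = 1 - 169/3473 = 95.13%


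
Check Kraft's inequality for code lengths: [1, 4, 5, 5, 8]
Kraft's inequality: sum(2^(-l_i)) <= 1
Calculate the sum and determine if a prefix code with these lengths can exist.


Sum = 2^(-1) + 2^(-4) + 2^(-5) + 2^(-5) + 2^(-8)
    = 0.5 + 0.0625 + 0.03125 + 0.03125 + 0.00390625
    = 161/256 = 0.62890625
Since 0.62890625 <= 1, Kraft's inequality IS satisfied.
A prefix code with these lengths CAN exist.

Kraft sum = 0.62890625. Satisfied.


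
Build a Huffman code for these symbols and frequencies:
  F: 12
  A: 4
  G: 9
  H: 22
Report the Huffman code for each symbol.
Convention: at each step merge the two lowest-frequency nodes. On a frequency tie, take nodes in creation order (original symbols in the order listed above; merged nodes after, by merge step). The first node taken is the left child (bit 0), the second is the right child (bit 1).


Huffman tree construction:
Step 1: Merge A(4) + G(9) = 13
Step 2: Merge F(12) + (A+G)(13) = 25
Step 3: Merge H(22) + (F+(A+G))(25) = 47
Read each symbol's code off the tree from the root (left child = 0, right child = 1).

Codes:
  F: 10 (length 2)
  A: 110 (length 3)
  G: 111 (length 3)
  H: 0 (length 1)
Average code length: 85/47 = 1.8085 bits/symbol


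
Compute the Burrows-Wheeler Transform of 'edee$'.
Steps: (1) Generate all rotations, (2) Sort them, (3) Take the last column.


Rotations (sorted):
  0: $edee -> last char: e
  1: dee$e -> last char: e
  2: e$ede -> last char: e
  3: edee$ -> last char: $
  4: ee$ed -> last char: d


BWT = eee$d


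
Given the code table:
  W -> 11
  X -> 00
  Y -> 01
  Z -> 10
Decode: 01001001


Decoding:
01 -> Y
00 -> X
10 -> Z
01 -> Y


Result: YXZY


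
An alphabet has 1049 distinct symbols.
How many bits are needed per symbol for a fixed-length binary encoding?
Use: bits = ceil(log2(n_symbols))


log2(1049) = 10.0348
Bracket: 2^10 = 1024 < 1049 <= 2^11 = 2048
So ceil(log2(1049)) = 11

bits = ceil(log2(1049)) = ceil(10.0348) = 11 bits


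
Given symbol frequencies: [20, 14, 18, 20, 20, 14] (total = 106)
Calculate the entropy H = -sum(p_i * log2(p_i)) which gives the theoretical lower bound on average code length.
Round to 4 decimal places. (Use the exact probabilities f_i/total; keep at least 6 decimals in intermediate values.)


Per-symbol terms -p_i * log2(p_i) with p_i = f_i/106:
  p = 20/106 = 0.188679: log2(p) = -2.405992, -p*log2(p) = 0.453961
  p = 14/106 = 0.132075: log2(p) = -2.920566, -p*log2(p) = 0.385735
  p = 18/106 = 0.169811: log2(p) = -2.557995, -p*log2(p) = 0.434377
  p = 20/106 = 0.188679: log2(p) = -2.405992, -p*log2(p) = 0.453961
  p = 20/106 = 0.188679: log2(p) = -2.405992, -p*log2(p) = 0.453961
  p = 14/106 = 0.132075: log2(p) = -2.920566, -p*log2(p) = 0.385735
H = 0.453961 + 0.385735 + 0.434377 + 0.453961 + 0.453961 + 0.385735 = 2.567730

H = 2.5677 bits/symbol


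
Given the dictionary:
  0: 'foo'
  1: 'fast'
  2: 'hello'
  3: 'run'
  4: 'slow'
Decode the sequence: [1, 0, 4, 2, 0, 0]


Look up each index in the dictionary:
  1 -> 'fast'
  0 -> 'foo'
  4 -> 'slow'
  2 -> 'hello'
  0 -> 'foo'
  0 -> 'foo'

Decoded: "fast foo slow hello foo foo"


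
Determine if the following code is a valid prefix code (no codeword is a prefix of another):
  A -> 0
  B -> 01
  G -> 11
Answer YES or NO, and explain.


Checking each pair (does one codeword prefix another?):
  A='0' vs B='01': prefix -- VIOLATION

NO -- this is NOT a valid prefix code. A (0) is a prefix of B (01).


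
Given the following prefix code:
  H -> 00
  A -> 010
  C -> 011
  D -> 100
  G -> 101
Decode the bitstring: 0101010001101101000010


Decoding step by step:
Bits 010 -> A
Bits 101 -> G
Bits 00 -> H
Bits 011 -> C
Bits 011 -> C
Bits 010 -> A
Bits 00 -> H
Bits 010 -> A


Decoded message: AGHCCAHA


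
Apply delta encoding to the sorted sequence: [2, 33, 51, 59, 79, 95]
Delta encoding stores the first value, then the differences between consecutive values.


First value: 2
Deltas:
  33 - 2 = 31
  51 - 33 = 18
  59 - 51 = 8
  79 - 59 = 20
  95 - 79 = 16


Delta encoded: [2, 31, 18, 8, 20, 16]


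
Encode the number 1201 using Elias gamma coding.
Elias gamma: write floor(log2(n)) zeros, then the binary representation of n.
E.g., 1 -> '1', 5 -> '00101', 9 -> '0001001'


num_bits = floor(log2(1201)) + 1 = 11
leading_zeros = num_bits - 1 = 10
binary(1201) = 10010110001

Elias gamma(1201) = '0000000000' + '10010110001' = 000000000010010110001 (21 bits)


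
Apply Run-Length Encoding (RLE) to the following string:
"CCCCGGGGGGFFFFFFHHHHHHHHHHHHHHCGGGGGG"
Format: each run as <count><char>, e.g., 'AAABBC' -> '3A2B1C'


Scanning runs left to right:
  i=0: run of 'C' x 4 -> '4C'
  i=4: run of 'G' x 6 -> '6G'
  i=10: run of 'F' x 6 -> '6F'
  i=16: run of 'H' x 14 -> '14H'
  i=30: run of 'C' x 1 -> '1C'
  i=31: run of 'G' x 6 -> '6G'

RLE = 4C6G6F14H1C6G


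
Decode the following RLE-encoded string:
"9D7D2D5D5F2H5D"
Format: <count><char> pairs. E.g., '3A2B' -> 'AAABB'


Expanding each <count><char> pair:
  9D -> 'DDDDDDDDD'
  7D -> 'DDDDDDD'
  2D -> 'DD'
  5D -> 'DDDDD'
  5F -> 'FFFFF'
  2H -> 'HH'
  5D -> 'DDDDD'

Decoded = DDDDDDDDDDDDDDDDDDDDDDDFFFFFHHDDDDD


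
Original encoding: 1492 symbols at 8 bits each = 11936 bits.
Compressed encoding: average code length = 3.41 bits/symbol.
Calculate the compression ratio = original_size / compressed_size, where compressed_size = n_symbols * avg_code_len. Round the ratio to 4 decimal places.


original_size = n_symbols * orig_bits = 1492 * 8 = 11936 bits
compressed_size = n_symbols * avg_code_len = 1492 * 3.41 = 5087.72 bits
ratio = original_size / compressed_size = 11936 / 5087.72 = 2.346

Compression ratio = 2.346


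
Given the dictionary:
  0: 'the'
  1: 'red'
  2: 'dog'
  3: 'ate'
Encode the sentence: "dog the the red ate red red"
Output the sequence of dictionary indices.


Look up each word in the dictionary:
  'dog' -> 2
  'the' -> 0
  'the' -> 0
  'red' -> 1
  'ate' -> 3
  'red' -> 1
  'red' -> 1

Encoded: [2, 0, 0, 1, 3, 1, 1]


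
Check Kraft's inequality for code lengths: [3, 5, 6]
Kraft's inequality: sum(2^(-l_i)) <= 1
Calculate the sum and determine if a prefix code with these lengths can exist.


Sum = 2^(-3) + 2^(-5) + 2^(-6)
    = 0.125 + 0.03125 + 0.015625
    = 11/64 = 0.171875
Since 0.171875 <= 1, Kraft's inequality IS satisfied.
A prefix code with these lengths CAN exist.

Kraft sum = 0.171875. Satisfied.


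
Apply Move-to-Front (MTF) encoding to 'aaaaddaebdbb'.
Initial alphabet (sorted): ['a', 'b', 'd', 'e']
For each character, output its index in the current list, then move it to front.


MTF encoding:
'a': index 0 in ['a', 'b', 'd', 'e'] -> ['a', 'b', 'd', 'e']
'a': index 0 in ['a', 'b', 'd', 'e'] -> ['a', 'b', 'd', 'e']
'a': index 0 in ['a', 'b', 'd', 'e'] -> ['a', 'b', 'd', 'e']
'a': index 0 in ['a', 'b', 'd', 'e'] -> ['a', 'b', 'd', 'e']
'd': index 2 in ['a', 'b', 'd', 'e'] -> ['d', 'a', 'b', 'e']
'd': index 0 in ['d', 'a', 'b', 'e'] -> ['d', 'a', 'b', 'e']
'a': index 1 in ['d', 'a', 'b', 'e'] -> ['a', 'd', 'b', 'e']
'e': index 3 in ['a', 'd', 'b', 'e'] -> ['e', 'a', 'd', 'b']
'b': index 3 in ['e', 'a', 'd', 'b'] -> ['b', 'e', 'a', 'd']
'd': index 3 in ['b', 'e', 'a', 'd'] -> ['d', 'b', 'e', 'a']
'b': index 1 in ['d', 'b', 'e', 'a'] -> ['b', 'd', 'e', 'a']
'b': index 0 in ['b', 'd', 'e', 'a'] -> ['b', 'd', 'e', 'a']


Output: [0, 0, 0, 0, 2, 0, 1, 3, 3, 3, 1, 0]


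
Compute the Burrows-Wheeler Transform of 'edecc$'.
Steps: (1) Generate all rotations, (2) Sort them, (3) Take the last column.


Rotations (sorted):
  0: $edecc -> last char: c
  1: c$edec -> last char: c
  2: cc$ede -> last char: e
  3: decc$e -> last char: e
  4: ecc$ed -> last char: d
  5: edecc$ -> last char: $


BWT = cceed$


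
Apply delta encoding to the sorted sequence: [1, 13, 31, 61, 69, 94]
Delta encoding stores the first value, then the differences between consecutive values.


First value: 1
Deltas:
  13 - 1 = 12
  31 - 13 = 18
  61 - 31 = 30
  69 - 61 = 8
  94 - 69 = 25


Delta encoded: [1, 12, 18, 30, 8, 25]


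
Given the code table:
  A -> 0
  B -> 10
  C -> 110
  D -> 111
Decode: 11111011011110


Decoding:
111 -> D
110 -> C
110 -> C
111 -> D
10 -> B


Result: DCCDB


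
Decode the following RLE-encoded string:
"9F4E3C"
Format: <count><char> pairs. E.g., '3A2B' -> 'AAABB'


Expanding each <count><char> pair:
  9F -> 'FFFFFFFFF'
  4E -> 'EEEE'
  3C -> 'CCC'

Decoded = FFFFFFFFFEEEECCC


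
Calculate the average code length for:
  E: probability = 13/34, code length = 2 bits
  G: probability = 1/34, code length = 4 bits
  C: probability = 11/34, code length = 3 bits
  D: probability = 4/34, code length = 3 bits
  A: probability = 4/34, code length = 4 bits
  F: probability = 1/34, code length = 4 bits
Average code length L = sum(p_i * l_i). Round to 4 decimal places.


Weighted contributions p_i * l_i:
  E: (13/34) * 2 = 26/34
  G: (1/34) * 4 = 4/34
  C: (11/34) * 3 = 33/34
  D: (4/34) * 3 = 12/34
  A: (4/34) * 4 = 16/34
  F: (1/34) * 4 = 4/34
Sum = (26 + 4 + 33 + 12 + 16 + 4)/34 = 95/34

L = 95/34 = 2.7941 bits/symbol


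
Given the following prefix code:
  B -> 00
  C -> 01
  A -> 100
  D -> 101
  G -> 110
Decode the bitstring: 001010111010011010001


Decoding step by step:
Bits 00 -> B
Bits 101 -> D
Bits 01 -> C
Bits 110 -> G
Bits 100 -> A
Bits 110 -> G
Bits 100 -> A
Bits 01 -> C


Decoded message: BDCGAGAC


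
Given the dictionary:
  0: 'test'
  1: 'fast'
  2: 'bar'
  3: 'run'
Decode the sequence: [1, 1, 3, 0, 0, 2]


Look up each index in the dictionary:
  1 -> 'fast'
  1 -> 'fast'
  3 -> 'run'
  0 -> 'test'
  0 -> 'test'
  2 -> 'bar'

Decoded: "fast fast run test test bar"


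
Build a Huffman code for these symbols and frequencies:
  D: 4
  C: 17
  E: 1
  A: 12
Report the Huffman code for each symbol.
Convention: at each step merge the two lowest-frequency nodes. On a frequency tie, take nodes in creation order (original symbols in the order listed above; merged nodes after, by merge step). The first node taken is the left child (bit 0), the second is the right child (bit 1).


Huffman tree construction:
Step 1: Merge E(1) + D(4) = 5
Step 2: Merge (E+D)(5) + A(12) = 17
Step 3: Merge C(17) + ((E+D)+A)(17) = 34
Read each symbol's code off the tree from the root (left child = 0, right child = 1).

Codes:
  D: 101 (length 3)
  C: 0 (length 1)
  E: 100 (length 3)
  A: 11 (length 2)
Average code length: 56/34 = 1.6471 bits/symbol


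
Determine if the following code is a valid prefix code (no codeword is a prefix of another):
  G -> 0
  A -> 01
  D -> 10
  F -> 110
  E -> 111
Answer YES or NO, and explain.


Checking each pair (does one codeword prefix another?):
  G='0' vs A='01': prefix -- VIOLATION

NO -- this is NOT a valid prefix code. G (0) is a prefix of A (01).


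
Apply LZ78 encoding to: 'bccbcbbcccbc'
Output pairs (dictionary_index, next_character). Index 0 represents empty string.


LZ78 encoding steps:
Dictionary: {0: ''}
Step 1: w='' (idx 0), next='b' -> output (0, 'b'), add 'b' as idx 1
Step 2: w='' (idx 0), next='c' -> output (0, 'c'), add 'c' as idx 2
Step 3: w='c' (idx 2), next='b' -> output (2, 'b'), add 'cb' as idx 3
Step 4: w='cb' (idx 3), next='b' -> output (3, 'b'), add 'cbb' as idx 4
Step 5: w='c' (idx 2), next='c' -> output (2, 'c'), add 'cc' as idx 5
Step 6: w='cb' (idx 3), next='c' -> output (3, 'c'), add 'cbc' as idx 6


Encoded: [(0, 'b'), (0, 'c'), (2, 'b'), (3, 'b'), (2, 'c'), (3, 'c')]


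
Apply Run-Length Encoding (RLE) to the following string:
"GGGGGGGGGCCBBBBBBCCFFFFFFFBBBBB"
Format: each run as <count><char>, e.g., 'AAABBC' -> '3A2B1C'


Scanning runs left to right:
  i=0: run of 'G' x 9 -> '9G'
  i=9: run of 'C' x 2 -> '2C'
  i=11: run of 'B' x 6 -> '6B'
  i=17: run of 'C' x 2 -> '2C'
  i=19: run of 'F' x 7 -> '7F'
  i=26: run of 'B' x 5 -> '5B'

RLE = 9G2C6B2C7F5B


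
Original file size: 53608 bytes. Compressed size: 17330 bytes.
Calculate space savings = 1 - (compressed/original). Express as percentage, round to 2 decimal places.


ratio = compressed/original = 17330/53608 = 0.323273
savings = 1 - ratio = 1 - 0.323273 = 0.676727
as a percentage: 0.676727 * 100 = 67.67%

Space savings = 1 - 17330/53608 = 67.67%


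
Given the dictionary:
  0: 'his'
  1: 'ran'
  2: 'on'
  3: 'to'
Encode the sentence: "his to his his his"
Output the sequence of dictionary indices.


Look up each word in the dictionary:
  'his' -> 0
  'to' -> 3
  'his' -> 0
  'his' -> 0
  'his' -> 0

Encoded: [0, 3, 0, 0, 0]


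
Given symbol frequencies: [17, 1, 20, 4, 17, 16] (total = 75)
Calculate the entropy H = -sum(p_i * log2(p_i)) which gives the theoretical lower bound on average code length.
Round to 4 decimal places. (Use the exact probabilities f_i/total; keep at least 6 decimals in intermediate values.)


Per-symbol terms -p_i * log2(p_i) with p_i = f_i/75:
  p = 17/75 = 0.226667: log2(p) = -2.141356, -p*log2(p) = 0.485374
  p = 1/75 = 0.013333: log2(p) = -6.228819, -p*log2(p) = 0.083051
  p = 20/75 = 0.266667: log2(p) = -1.906891, -p*log2(p) = 0.508504
  p = 4/75 = 0.053333: log2(p) = -4.228819, -p*log2(p) = 0.225537
  p = 17/75 = 0.226667: log2(p) = -2.141356, -p*log2(p) = 0.485374
  p = 16/75 = 0.213333: log2(p) = -2.228819, -p*log2(p) = 0.475481
H = 0.485374 + 0.083051 + 0.508504 + 0.225537 + 0.485374 + 0.475481 = 2.263321

H = 2.2633 bits/symbol


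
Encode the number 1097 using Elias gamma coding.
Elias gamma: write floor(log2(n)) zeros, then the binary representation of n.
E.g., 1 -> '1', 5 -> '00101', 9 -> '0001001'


num_bits = floor(log2(1097)) + 1 = 11
leading_zeros = num_bits - 1 = 10
binary(1097) = 10001001001

Elias gamma(1097) = '0000000000' + '10001001001' = 000000000010001001001 (21 bits)


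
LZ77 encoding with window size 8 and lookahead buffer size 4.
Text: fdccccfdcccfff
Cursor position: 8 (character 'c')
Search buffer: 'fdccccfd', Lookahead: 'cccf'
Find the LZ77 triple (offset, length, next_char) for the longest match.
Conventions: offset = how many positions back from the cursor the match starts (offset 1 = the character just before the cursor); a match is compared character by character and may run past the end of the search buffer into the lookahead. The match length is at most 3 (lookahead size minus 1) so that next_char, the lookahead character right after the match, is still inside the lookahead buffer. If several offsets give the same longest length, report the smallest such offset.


Try each offset into the search buffer:
  offset=1 (pos 7, char 'd'): match length 0
  offset=2 (pos 6, char 'f'): match length 0
  offset=3 (pos 5, char 'c'): match length 1
  offset=4 (pos 4, char 'c'): match length 2
  offset=5 (pos 3, char 'c'): match length 3
  offset=6 (pos 2, char 'c'): match length 3
  offset=7 (pos 1, char 'd'): match length 0
  offset=8 (pos 0, char 'f'): match length 0
Longest match has length 3, found at offsets 5, 6; take the smallest, offset 5.
next_char = character at position 8 + 3 = 11 -> 'f'

Best match: offset=5, length=3 (matching 'ccc' starting at position 3)
LZ77 triple: (5, 3, 'f')


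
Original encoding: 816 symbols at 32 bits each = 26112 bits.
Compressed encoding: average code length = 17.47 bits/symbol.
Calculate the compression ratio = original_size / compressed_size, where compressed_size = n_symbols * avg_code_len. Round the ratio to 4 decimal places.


original_size = n_symbols * orig_bits = 816 * 32 = 26112 bits
compressed_size = n_symbols * avg_code_len = 816 * 17.47 = 14255.52 bits
ratio = original_size / compressed_size = 26112 / 14255.52 = 1.8317

Compression ratio = 1.8317


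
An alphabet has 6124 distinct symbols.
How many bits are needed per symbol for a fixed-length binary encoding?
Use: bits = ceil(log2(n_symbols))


log2(6124) = 12.5803
Bracket: 2^12 = 4096 < 6124 <= 2^13 = 8192
So ceil(log2(6124)) = 13

bits = ceil(log2(6124)) = ceil(12.5803) = 13 bits


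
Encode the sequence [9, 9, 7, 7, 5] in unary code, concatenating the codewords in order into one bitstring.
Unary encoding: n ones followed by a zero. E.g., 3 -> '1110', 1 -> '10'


Encode each number as n ones followed by a terminating 0:
  9 -> 1111111110 (10 bits)
  9 -> 1111111110 (10 bits)
  7 -> 11111110 (8 bits)
  7 -> 11111110 (8 bits)
  5 -> 111110 (6 bits)
Total length = 10 + 10 + 8 + 8 + 6 = 42 bits.

Unary([9, 9, 7, 7, 5]) = 111111111011111111101111111011111110111110 (42 bits)


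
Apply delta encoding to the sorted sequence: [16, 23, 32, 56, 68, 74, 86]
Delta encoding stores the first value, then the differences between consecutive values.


First value: 16
Deltas:
  23 - 16 = 7
  32 - 23 = 9
  56 - 32 = 24
  68 - 56 = 12
  74 - 68 = 6
  86 - 74 = 12


Delta encoded: [16, 7, 9, 24, 12, 6, 12]


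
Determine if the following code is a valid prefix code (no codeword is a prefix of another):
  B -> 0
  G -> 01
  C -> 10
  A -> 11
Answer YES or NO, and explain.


Checking each pair (does one codeword prefix another?):
  B='0' vs G='01': prefix -- VIOLATION

NO -- this is NOT a valid prefix code. B (0) is a prefix of G (01).


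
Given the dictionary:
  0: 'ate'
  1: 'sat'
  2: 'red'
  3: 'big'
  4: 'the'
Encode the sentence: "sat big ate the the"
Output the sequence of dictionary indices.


Look up each word in the dictionary:
  'sat' -> 1
  'big' -> 3
  'ate' -> 0
  'the' -> 4
  'the' -> 4

Encoded: [1, 3, 0, 4, 4]


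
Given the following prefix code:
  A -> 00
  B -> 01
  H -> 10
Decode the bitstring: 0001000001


Decoding step by step:
Bits 00 -> A
Bits 01 -> B
Bits 00 -> A
Bits 00 -> A
Bits 01 -> B


Decoded message: ABAAB


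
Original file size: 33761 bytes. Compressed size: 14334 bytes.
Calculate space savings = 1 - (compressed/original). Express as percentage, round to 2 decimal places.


ratio = compressed/original = 14334/33761 = 0.424573
savings = 1 - ratio = 1 - 0.424573 = 0.575427
as a percentage: 0.575427 * 100 = 57.54%

Space savings = 1 - 14334/33761 = 57.54%


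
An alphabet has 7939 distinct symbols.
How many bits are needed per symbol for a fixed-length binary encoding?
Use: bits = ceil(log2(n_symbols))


log2(7939) = 12.9547
Bracket: 2^12 = 4096 < 7939 <= 2^13 = 8192
So ceil(log2(7939)) = 13

bits = ceil(log2(7939)) = ceil(12.9547) = 13 bits


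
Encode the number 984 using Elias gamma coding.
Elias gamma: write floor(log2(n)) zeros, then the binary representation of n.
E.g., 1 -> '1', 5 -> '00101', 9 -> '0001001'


num_bits = floor(log2(984)) + 1 = 10
leading_zeros = num_bits - 1 = 9
binary(984) = 1111011000

Elias gamma(984) = '000000000' + '1111011000' = 0000000001111011000 (19 bits)


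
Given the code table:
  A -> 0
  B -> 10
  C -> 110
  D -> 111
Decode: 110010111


Decoding:
110 -> C
0 -> A
10 -> B
111 -> D


Result: CABD


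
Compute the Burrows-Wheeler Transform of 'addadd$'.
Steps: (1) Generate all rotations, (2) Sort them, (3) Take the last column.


Rotations (sorted):
  0: $addadd -> last char: d
  1: add$add -> last char: d
  2: addadd$ -> last char: $
  3: d$addad -> last char: d
  4: dadd$ad -> last char: d
  5: dd$adda -> last char: a
  6: ddadd$a -> last char: a


BWT = dd$ddaa


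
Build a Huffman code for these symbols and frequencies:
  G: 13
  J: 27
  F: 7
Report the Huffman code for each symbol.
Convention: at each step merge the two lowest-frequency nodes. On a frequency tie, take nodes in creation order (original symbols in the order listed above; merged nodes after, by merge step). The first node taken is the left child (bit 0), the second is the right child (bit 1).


Huffman tree construction:
Step 1: Merge F(7) + G(13) = 20
Step 2: Merge (F+G)(20) + J(27) = 47
Read each symbol's code off the tree from the root (left child = 0, right child = 1).

Codes:
  G: 01 (length 2)
  J: 1 (length 1)
  F: 00 (length 2)
Average code length: 67/47 = 1.4255 bits/symbol


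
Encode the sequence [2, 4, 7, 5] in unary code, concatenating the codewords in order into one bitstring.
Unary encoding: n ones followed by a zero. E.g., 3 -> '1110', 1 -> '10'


Encode each number as n ones followed by a terminating 0:
  2 -> 110 (3 bits)
  4 -> 11110 (5 bits)
  7 -> 11111110 (8 bits)
  5 -> 111110 (6 bits)
Total length = 3 + 5 + 8 + 6 = 22 bits.

Unary([2, 4, 7, 5]) = 1101111011111110111110 (22 bits)


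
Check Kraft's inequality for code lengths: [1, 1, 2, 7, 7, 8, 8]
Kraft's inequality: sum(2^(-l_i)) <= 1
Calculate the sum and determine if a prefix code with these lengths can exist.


Sum = 2^(-1) + 2^(-1) + 2^(-2) + 2^(-7) + 2^(-7) + 2^(-8) + 2^(-8)
    = 0.5 + 0.5 + 0.25 + 0.0078125 + 0.0078125 + 0.00390625 + 0.00390625
    = 326/256 = 1.2734375
Since 1.2734375 > 1, Kraft's inequality is NOT satisfied.
A prefix code with these lengths CANNOT exist.

Kraft sum = 1.2734375. Not satisfied.


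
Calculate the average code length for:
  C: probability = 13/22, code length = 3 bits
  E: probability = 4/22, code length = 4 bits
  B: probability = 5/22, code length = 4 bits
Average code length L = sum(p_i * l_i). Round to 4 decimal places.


Weighted contributions p_i * l_i:
  C: (13/22) * 3 = 39/22
  E: (4/22) * 4 = 16/22
  B: (5/22) * 4 = 20/22
Sum = (39 + 16 + 20)/22 = 75/22

L = 75/22 = 3.4091 bits/symbol


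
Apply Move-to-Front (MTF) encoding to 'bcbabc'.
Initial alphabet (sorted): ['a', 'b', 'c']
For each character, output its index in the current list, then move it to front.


MTF encoding:
'b': index 1 in ['a', 'b', 'c'] -> ['b', 'a', 'c']
'c': index 2 in ['b', 'a', 'c'] -> ['c', 'b', 'a']
'b': index 1 in ['c', 'b', 'a'] -> ['b', 'c', 'a']
'a': index 2 in ['b', 'c', 'a'] -> ['a', 'b', 'c']
'b': index 1 in ['a', 'b', 'c'] -> ['b', 'a', 'c']
'c': index 2 in ['b', 'a', 'c'] -> ['c', 'b', 'a']


Output: [1, 2, 1, 2, 1, 2]


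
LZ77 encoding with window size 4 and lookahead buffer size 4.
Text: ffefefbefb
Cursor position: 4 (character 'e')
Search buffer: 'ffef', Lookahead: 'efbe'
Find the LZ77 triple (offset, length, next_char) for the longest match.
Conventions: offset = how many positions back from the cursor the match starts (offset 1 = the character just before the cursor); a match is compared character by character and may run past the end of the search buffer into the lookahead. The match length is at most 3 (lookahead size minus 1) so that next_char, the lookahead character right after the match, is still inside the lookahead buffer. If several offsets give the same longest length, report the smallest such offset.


Try each offset into the search buffer:
  offset=1 (pos 3, char 'f'): match length 0
  offset=2 (pos 2, char 'e'): match length 2
  offset=3 (pos 1, char 'f'): match length 0
  offset=4 (pos 0, char 'f'): match length 0
Longest match has length 2 at offset 2.
next_char = character at position 4 + 2 = 6 -> 'b'

Best match: offset=2, length=2 (matching 'ef' starting at position 2)
LZ77 triple: (2, 2, 'b')


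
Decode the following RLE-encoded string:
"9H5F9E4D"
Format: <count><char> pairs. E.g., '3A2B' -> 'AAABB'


Expanding each <count><char> pair:
  9H -> 'HHHHHHHHH'
  5F -> 'FFFFF'
  9E -> 'EEEEEEEEE'
  4D -> 'DDDD'

Decoded = HHHHHHHHHFFFFFEEEEEEEEEDDDD


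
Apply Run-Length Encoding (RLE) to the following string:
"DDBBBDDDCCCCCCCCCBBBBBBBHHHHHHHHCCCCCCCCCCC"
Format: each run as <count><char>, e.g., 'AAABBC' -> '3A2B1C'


Scanning runs left to right:
  i=0: run of 'D' x 2 -> '2D'
  i=2: run of 'B' x 3 -> '3B'
  i=5: run of 'D' x 3 -> '3D'
  i=8: run of 'C' x 9 -> '9C'
  i=17: run of 'B' x 7 -> '7B'
  i=24: run of 'H' x 8 -> '8H'
  i=32: run of 'C' x 11 -> '11C'

RLE = 2D3B3D9C7B8H11C


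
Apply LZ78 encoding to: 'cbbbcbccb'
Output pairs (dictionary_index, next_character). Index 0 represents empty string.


LZ78 encoding steps:
Dictionary: {0: ''}
Step 1: w='' (idx 0), next='c' -> output (0, 'c'), add 'c' as idx 1
Step 2: w='' (idx 0), next='b' -> output (0, 'b'), add 'b' as idx 2
Step 3: w='b' (idx 2), next='b' -> output (2, 'b'), add 'bb' as idx 3
Step 4: w='c' (idx 1), next='b' -> output (1, 'b'), add 'cb' as idx 4
Step 5: w='c' (idx 1), next='c' -> output (1, 'c'), add 'cc' as idx 5
Step 6: w='b' (idx 2), end of input -> output (2, '')


Encoded: [(0, 'c'), (0, 'b'), (2, 'b'), (1, 'b'), (1, 'c'), (2, '')]


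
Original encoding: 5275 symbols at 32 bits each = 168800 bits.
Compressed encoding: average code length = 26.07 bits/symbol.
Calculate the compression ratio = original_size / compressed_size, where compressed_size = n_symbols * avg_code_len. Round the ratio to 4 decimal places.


original_size = n_symbols * orig_bits = 5275 * 32 = 168800 bits
compressed_size = n_symbols * avg_code_len = 5275 * 26.07 = 137519.25 bits
ratio = original_size / compressed_size = 168800 / 137519.25 = 1.2275

Compression ratio = 1.2275


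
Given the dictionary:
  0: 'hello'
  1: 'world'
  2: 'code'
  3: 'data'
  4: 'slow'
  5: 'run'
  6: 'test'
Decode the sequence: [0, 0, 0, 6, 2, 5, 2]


Look up each index in the dictionary:
  0 -> 'hello'
  0 -> 'hello'
  0 -> 'hello'
  6 -> 'test'
  2 -> 'code'
  5 -> 'run'
  2 -> 'code'

Decoded: "hello hello hello test code run code"


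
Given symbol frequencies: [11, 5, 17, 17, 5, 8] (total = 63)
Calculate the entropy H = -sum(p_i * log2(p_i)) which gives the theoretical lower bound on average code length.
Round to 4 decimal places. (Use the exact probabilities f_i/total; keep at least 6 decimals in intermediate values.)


Per-symbol terms -p_i * log2(p_i) with p_i = f_i/63:
  p = 11/63 = 0.174603: log2(p) = -2.517848, -p*log2(p) = 0.439624
  p = 5/63 = 0.079365: log2(p) = -3.655352, -p*log2(p) = 0.290107
  p = 17/63 = 0.269841: log2(p) = -1.889817, -p*log2(p) = 0.509951
  p = 17/63 = 0.269841: log2(p) = -1.889817, -p*log2(p) = 0.509951
  p = 5/63 = 0.079365: log2(p) = -3.655352, -p*log2(p) = 0.290107
  p = 8/63 = 0.126984: log2(p) = -2.977280, -p*log2(p) = 0.378067
H = 0.439624 + 0.290107 + 0.509951 + 0.509951 + 0.290107 + 0.378067 = 2.417807

H = 2.4178 bits/symbol


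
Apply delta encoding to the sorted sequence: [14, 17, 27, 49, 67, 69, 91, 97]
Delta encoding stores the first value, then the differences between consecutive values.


First value: 14
Deltas:
  17 - 14 = 3
  27 - 17 = 10
  49 - 27 = 22
  67 - 49 = 18
  69 - 67 = 2
  91 - 69 = 22
  97 - 91 = 6


Delta encoded: [14, 3, 10, 22, 18, 2, 22, 6]


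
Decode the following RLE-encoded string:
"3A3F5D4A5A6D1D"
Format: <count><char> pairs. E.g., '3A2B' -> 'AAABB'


Expanding each <count><char> pair:
  3A -> 'AAA'
  3F -> 'FFF'
  5D -> 'DDDDD'
  4A -> 'AAAA'
  5A -> 'AAAAA'
  6D -> 'DDDDDD'
  1D -> 'D'

Decoded = AAAFFFDDDDDAAAAAAAAADDDDDDD


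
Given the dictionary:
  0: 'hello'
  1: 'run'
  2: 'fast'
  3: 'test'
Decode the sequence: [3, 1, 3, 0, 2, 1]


Look up each index in the dictionary:
  3 -> 'test'
  1 -> 'run'
  3 -> 'test'
  0 -> 'hello'
  2 -> 'fast'
  1 -> 'run'

Decoded: "test run test hello fast run"


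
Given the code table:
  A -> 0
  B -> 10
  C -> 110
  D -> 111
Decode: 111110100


Decoding:
111 -> D
110 -> C
10 -> B
0 -> A


Result: DCBA


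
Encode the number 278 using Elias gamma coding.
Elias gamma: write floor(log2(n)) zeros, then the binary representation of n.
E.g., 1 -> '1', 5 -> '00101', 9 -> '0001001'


num_bits = floor(log2(278)) + 1 = 9
leading_zeros = num_bits - 1 = 8
binary(278) = 100010110

Elias gamma(278) = '00000000' + '100010110' = 00000000100010110 (17 bits)


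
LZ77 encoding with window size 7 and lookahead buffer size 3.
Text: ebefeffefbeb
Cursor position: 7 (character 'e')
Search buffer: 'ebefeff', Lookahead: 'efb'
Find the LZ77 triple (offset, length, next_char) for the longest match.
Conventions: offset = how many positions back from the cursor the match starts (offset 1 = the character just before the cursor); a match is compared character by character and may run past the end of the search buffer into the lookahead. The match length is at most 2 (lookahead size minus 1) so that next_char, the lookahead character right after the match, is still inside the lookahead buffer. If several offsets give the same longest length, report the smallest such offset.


Try each offset into the search buffer:
  offset=1 (pos 6, char 'f'): match length 0
  offset=2 (pos 5, char 'f'): match length 0
  offset=3 (pos 4, char 'e'): match length 2
  offset=4 (pos 3, char 'f'): match length 0
  offset=5 (pos 2, char 'e'): match length 2
  offset=6 (pos 1, char 'b'): match length 0
  offset=7 (pos 0, char 'e'): match length 1
Longest match has length 2, found at offsets 3, 5; take the smallest, offset 3.
next_char = character at position 7 + 2 = 9 -> 'b'

Best match: offset=3, length=2 (matching 'ef' starting at position 4)
LZ77 triple: (3, 2, 'b')


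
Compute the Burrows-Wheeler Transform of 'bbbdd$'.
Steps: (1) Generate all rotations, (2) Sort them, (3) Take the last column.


Rotations (sorted):
  0: $bbbdd -> last char: d
  1: bbbdd$ -> last char: $
  2: bbdd$b -> last char: b
  3: bdd$bb -> last char: b
  4: d$bbbd -> last char: d
  5: dd$bbb -> last char: b


BWT = d$bbdb


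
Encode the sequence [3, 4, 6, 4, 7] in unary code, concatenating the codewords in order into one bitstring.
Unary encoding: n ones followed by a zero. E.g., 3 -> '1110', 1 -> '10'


Encode each number as n ones followed by a terminating 0:
  3 -> 1110 (4 bits)
  4 -> 11110 (5 bits)
  6 -> 1111110 (7 bits)
  4 -> 11110 (5 bits)
  7 -> 11111110 (8 bits)
Total length = 4 + 5 + 7 + 5 + 8 = 29 bits.

Unary([3, 4, 6, 4, 7]) = 11101111011111101111011111110 (29 bits)


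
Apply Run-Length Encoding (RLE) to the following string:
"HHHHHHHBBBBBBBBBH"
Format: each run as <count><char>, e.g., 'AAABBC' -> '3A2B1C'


Scanning runs left to right:
  i=0: run of 'H' x 7 -> '7H'
  i=7: run of 'B' x 9 -> '9B'
  i=16: run of 'H' x 1 -> '1H'

RLE = 7H9B1H


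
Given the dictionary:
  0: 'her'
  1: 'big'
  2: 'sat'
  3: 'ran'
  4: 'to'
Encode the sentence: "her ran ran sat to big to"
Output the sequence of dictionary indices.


Look up each word in the dictionary:
  'her' -> 0
  'ran' -> 3
  'ran' -> 3
  'sat' -> 2
  'to' -> 4
  'big' -> 1
  'to' -> 4

Encoded: [0, 3, 3, 2, 4, 1, 4]


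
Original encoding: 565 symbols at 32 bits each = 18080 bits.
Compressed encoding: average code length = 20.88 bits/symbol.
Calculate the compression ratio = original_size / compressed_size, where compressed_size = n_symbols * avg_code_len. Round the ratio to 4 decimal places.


original_size = n_symbols * orig_bits = 565 * 32 = 18080 bits
compressed_size = n_symbols * avg_code_len = 565 * 20.88 = 11797.2 bits
ratio = original_size / compressed_size = 18080 / 11797.2 = 1.5326

Compression ratio = 1.5326


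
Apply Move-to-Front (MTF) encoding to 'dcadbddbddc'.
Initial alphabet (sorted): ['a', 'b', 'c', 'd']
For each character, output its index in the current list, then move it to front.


MTF encoding:
'd': index 3 in ['a', 'b', 'c', 'd'] -> ['d', 'a', 'b', 'c']
'c': index 3 in ['d', 'a', 'b', 'c'] -> ['c', 'd', 'a', 'b']
'a': index 2 in ['c', 'd', 'a', 'b'] -> ['a', 'c', 'd', 'b']
'd': index 2 in ['a', 'c', 'd', 'b'] -> ['d', 'a', 'c', 'b']
'b': index 3 in ['d', 'a', 'c', 'b'] -> ['b', 'd', 'a', 'c']
'd': index 1 in ['b', 'd', 'a', 'c'] -> ['d', 'b', 'a', 'c']
'd': index 0 in ['d', 'b', 'a', 'c'] -> ['d', 'b', 'a', 'c']
'b': index 1 in ['d', 'b', 'a', 'c'] -> ['b', 'd', 'a', 'c']
'd': index 1 in ['b', 'd', 'a', 'c'] -> ['d', 'b', 'a', 'c']
'd': index 0 in ['d', 'b', 'a', 'c'] -> ['d', 'b', 'a', 'c']
'c': index 3 in ['d', 'b', 'a', 'c'] -> ['c', 'd', 'b', 'a']


Output: [3, 3, 2, 2, 3, 1, 0, 1, 1, 0, 3]


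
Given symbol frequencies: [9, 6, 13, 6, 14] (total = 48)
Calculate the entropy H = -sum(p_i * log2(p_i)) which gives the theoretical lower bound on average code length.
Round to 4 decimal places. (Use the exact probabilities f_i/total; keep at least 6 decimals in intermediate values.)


Per-symbol terms -p_i * log2(p_i) with p_i = f_i/48:
  p = 9/48 = 0.187500: log2(p) = -2.415037, -p*log2(p) = 0.452820
  p = 6/48 = 0.125000: log2(p) = -3.000000, -p*log2(p) = 0.375000
  p = 13/48 = 0.270833: log2(p) = -1.884523, -p*log2(p) = 0.510392
  p = 6/48 = 0.125000: log2(p) = -3.000000, -p*log2(p) = 0.375000
  p = 14/48 = 0.291667: log2(p) = -1.777608, -p*log2(p) = 0.518469
H = 0.452820 + 0.375000 + 0.510392 + 0.375000 + 0.518469 = 2.231681

H = 2.2317 bits/symbol


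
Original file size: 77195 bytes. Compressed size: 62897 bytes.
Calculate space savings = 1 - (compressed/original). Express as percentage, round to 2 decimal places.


ratio = compressed/original = 62897/77195 = 0.814781
savings = 1 - ratio = 1 - 0.814781 = 0.185219
as a percentage: 0.185219 * 100 = 18.52%

Space savings = 1 - 62897/77195 = 18.52%


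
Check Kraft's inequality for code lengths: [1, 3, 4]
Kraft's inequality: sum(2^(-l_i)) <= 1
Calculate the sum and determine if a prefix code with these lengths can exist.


Sum = 2^(-1) + 2^(-3) + 2^(-4)
    = 0.5 + 0.125 + 0.0625
    = 11/16 = 0.6875
Since 0.6875 <= 1, Kraft's inequality IS satisfied.
A prefix code with these lengths CAN exist.

Kraft sum = 0.6875. Satisfied.


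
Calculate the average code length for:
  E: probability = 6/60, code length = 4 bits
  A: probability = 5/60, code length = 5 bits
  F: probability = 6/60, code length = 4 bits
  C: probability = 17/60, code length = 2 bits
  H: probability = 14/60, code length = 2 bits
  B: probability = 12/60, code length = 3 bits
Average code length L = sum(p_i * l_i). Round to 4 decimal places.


Weighted contributions p_i * l_i:
  E: (6/60) * 4 = 24/60
  A: (5/60) * 5 = 25/60
  F: (6/60) * 4 = 24/60
  C: (17/60) * 2 = 34/60
  H: (14/60) * 2 = 28/60
  B: (12/60) * 3 = 36/60
Sum = (24 + 25 + 24 + 34 + 28 + 36)/60 = 171/60

L = 171/60 = 2.8500 bits/symbol


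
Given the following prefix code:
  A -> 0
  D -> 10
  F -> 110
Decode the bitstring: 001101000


Decoding step by step:
Bits 0 -> A
Bits 0 -> A
Bits 110 -> F
Bits 10 -> D
Bits 0 -> A
Bits 0 -> A


Decoded message: AAFDAA


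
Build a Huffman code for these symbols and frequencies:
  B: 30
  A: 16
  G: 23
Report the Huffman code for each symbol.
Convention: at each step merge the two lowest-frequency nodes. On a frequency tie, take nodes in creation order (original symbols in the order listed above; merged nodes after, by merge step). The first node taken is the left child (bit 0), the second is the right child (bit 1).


Huffman tree construction:
Step 1: Merge A(16) + G(23) = 39
Step 2: Merge B(30) + (A+G)(39) = 69
Read each symbol's code off the tree from the root (left child = 0, right child = 1).

Codes:
  B: 0 (length 1)
  A: 10 (length 2)
  G: 11 (length 2)
Average code length: 108/69 = 1.5652 bits/symbol


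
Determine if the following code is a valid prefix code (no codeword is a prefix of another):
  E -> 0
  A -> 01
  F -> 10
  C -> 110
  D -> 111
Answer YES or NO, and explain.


Checking each pair (does one codeword prefix another?):
  E='0' vs A='01': prefix -- VIOLATION

NO -- this is NOT a valid prefix code. E (0) is a prefix of A (01).


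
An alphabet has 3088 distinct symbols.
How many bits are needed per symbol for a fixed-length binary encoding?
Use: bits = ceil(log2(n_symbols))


log2(3088) = 11.5925
Bracket: 2^11 = 2048 < 3088 <= 2^12 = 4096
So ceil(log2(3088)) = 12

bits = ceil(log2(3088)) = ceil(11.5925) = 12 bits


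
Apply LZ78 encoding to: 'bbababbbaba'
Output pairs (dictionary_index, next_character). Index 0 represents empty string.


LZ78 encoding steps:
Dictionary: {0: ''}
Step 1: w='' (idx 0), next='b' -> output (0, 'b'), add 'b' as idx 1
Step 2: w='b' (idx 1), next='a' -> output (1, 'a'), add 'ba' as idx 2
Step 3: w='ba' (idx 2), next='b' -> output (2, 'b'), add 'bab' as idx 3
Step 4: w='b' (idx 1), next='b' -> output (1, 'b'), add 'bb' as idx 4
Step 5: w='' (idx 0), next='a' -> output (0, 'a'), add 'a' as idx 5
Step 6: w='ba' (idx 2), end of input -> output (2, '')


Encoded: [(0, 'b'), (1, 'a'), (2, 'b'), (1, 'b'), (0, 'a'), (2, '')]


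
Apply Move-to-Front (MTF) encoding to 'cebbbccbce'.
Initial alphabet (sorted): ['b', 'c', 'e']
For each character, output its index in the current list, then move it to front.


MTF encoding:
'c': index 1 in ['b', 'c', 'e'] -> ['c', 'b', 'e']
'e': index 2 in ['c', 'b', 'e'] -> ['e', 'c', 'b']
'b': index 2 in ['e', 'c', 'b'] -> ['b', 'e', 'c']
'b': index 0 in ['b', 'e', 'c'] -> ['b', 'e', 'c']
'b': index 0 in ['b', 'e', 'c'] -> ['b', 'e', 'c']
'c': index 2 in ['b', 'e', 'c'] -> ['c', 'b', 'e']
'c': index 0 in ['c', 'b', 'e'] -> ['c', 'b', 'e']
'b': index 1 in ['c', 'b', 'e'] -> ['b', 'c', 'e']
'c': index 1 in ['b', 'c', 'e'] -> ['c', 'b', 'e']
'e': index 2 in ['c', 'b', 'e'] -> ['e', 'c', 'b']


Output: [1, 2, 2, 0, 0, 2, 0, 1, 1, 2]


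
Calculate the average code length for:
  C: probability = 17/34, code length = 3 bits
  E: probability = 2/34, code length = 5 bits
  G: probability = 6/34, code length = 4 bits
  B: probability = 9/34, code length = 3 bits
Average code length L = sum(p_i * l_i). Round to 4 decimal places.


Weighted contributions p_i * l_i:
  C: (17/34) * 3 = 51/34
  E: (2/34) * 5 = 10/34
  G: (6/34) * 4 = 24/34
  B: (9/34) * 3 = 27/34
Sum = (51 + 10 + 24 + 27)/34 = 112/34

L = 112/34 = 3.2941 bits/symbol


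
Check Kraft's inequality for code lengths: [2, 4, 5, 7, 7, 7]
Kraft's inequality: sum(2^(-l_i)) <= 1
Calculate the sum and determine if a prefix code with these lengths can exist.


Sum = 2^(-2) + 2^(-4) + 2^(-5) + 2^(-7) + 2^(-7) + 2^(-7)
    = 0.25 + 0.0625 + 0.03125 + 0.0078125 + 0.0078125 + 0.0078125
    = 47/128 = 0.3671875
Since 0.3671875 <= 1, Kraft's inequality IS satisfied.
A prefix code with these lengths CAN exist.

Kraft sum = 0.3671875. Satisfied.


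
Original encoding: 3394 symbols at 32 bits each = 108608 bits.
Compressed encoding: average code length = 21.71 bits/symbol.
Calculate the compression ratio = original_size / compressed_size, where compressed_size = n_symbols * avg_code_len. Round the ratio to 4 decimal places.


original_size = n_symbols * orig_bits = 3394 * 32 = 108608 bits
compressed_size = n_symbols * avg_code_len = 3394 * 21.71 = 73683.74 bits
ratio = original_size / compressed_size = 108608 / 73683.74 = 1.474

Compression ratio = 1.474


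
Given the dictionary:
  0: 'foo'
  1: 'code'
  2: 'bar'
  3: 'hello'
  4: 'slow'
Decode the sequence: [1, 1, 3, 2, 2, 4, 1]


Look up each index in the dictionary:
  1 -> 'code'
  1 -> 'code'
  3 -> 'hello'
  2 -> 'bar'
  2 -> 'bar'
  4 -> 'slow'
  1 -> 'code'

Decoded: "code code hello bar bar slow code"


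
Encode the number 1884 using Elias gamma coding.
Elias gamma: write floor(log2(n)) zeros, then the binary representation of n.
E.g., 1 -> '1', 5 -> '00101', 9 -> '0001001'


num_bits = floor(log2(1884)) + 1 = 11
leading_zeros = num_bits - 1 = 10
binary(1884) = 11101011100

Elias gamma(1884) = '0000000000' + '11101011100' = 000000000011101011100 (21 bits)


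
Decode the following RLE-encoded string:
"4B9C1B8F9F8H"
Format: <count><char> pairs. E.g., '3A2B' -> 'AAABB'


Expanding each <count><char> pair:
  4B -> 'BBBB'
  9C -> 'CCCCCCCCC'
  1B -> 'B'
  8F -> 'FFFFFFFF'
  9F -> 'FFFFFFFFF'
  8H -> 'HHHHHHHH'

Decoded = BBBBCCCCCCCCCBFFFFFFFFFFFFFFFFFHHHHHHHH


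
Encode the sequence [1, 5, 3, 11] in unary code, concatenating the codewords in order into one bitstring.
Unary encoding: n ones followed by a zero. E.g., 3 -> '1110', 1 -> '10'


Encode each number as n ones followed by a terminating 0:
  1 -> 10 (2 bits)
  5 -> 111110 (6 bits)
  3 -> 1110 (4 bits)
  11 -> 111111111110 (12 bits)
Total length = 2 + 6 + 4 + 12 = 24 bits.

Unary([1, 5, 3, 11]) = 101111101110111111111110 (24 bits)
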